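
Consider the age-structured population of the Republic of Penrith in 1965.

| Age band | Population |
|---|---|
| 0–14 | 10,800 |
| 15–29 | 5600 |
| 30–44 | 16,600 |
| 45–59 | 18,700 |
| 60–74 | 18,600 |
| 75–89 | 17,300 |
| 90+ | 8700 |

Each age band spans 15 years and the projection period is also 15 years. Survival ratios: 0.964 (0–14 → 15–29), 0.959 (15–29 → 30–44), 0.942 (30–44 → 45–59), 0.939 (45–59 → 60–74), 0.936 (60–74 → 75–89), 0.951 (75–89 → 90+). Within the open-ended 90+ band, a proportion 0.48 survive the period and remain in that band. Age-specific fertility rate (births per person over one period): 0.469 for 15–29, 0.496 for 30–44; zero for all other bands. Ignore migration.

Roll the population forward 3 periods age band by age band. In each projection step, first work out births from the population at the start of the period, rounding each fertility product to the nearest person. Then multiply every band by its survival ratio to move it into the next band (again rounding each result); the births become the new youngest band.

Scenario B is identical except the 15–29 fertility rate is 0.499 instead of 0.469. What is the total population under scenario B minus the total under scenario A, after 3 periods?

851

Period 1:
Births: 5600 * 0.469 = 2626 ; 16600 * 0.496 = 8234 → 10860
15–29: 10800 * 0.964 = 10411
30–44: 5600 * 0.959 = 5370
45–59: 16600 * 0.942 = 15637
60–74: 18700 * 0.939 = 17559
75–89: 18600 * 0.936 = 17410
90+: 17300 * 0.951 + 8700 * 0.48 = 16452 + 4176 = 20628
Giving 10860 / 10411 / 5370 / 15637 / 17559 / 17410 / 20628.
Period 2:
Births: 10411 * 0.469 = 4883 ; 5370 * 0.496 = 2664 → 7547
15–29: 10860 * 0.964 = 10469
30–44: 10411 * 0.959 = 9984
45–59: 5370 * 0.942 = 5059
60–74: 15637 * 0.939 = 14683
75–89: 17559 * 0.936 = 16435
90+: 17410 * 0.951 + 20628 * 0.48 = 16557 + 9901 = 26458
Giving 7547 / 10469 / 9984 / 5059 / 14683 / 16435 / 26458.
Period 3:
Births: 10469 * 0.469 = 4910 ; 9984 * 0.496 = 4952 → 9862
15–29: 7547 * 0.964 = 7275
30–44: 10469 * 0.959 = 10040
45–59: 9984 * 0.942 = 9405
60–74: 5059 * 0.939 = 4750
75–89: 14683 * 0.936 = 13743
90+: 16435 * 0.951 + 26458 * 0.48 = 15630 + 12700 = 28330
Giving 9862 / 7275 / 10040 / 9405 / 4750 / 13743 / 28330.
Scenario A total after 3 periods: 83405
Scenario B projection —
Period 1:
Births: 5600 * 0.499 = 2794 ; 16600 * 0.496 = 8234 → 11028
15–29: 10800 * 0.964 = 10411
30–44: 5600 * 0.959 = 5370
45–59: 16600 * 0.942 = 15637
60–74: 18700 * 0.939 = 17559
75–89: 18600 * 0.936 = 17410
90+: 17300 * 0.951 + 8700 * 0.48 = 16452 + 4176 = 20628
Giving 11028 / 10411 / 5370 / 15637 / 17559 / 17410 / 20628.
Period 2:
Births: 10411 * 0.499 = 5195 ; 5370 * 0.496 = 2664 → 7859
15–29: 11028 * 0.964 = 10631
30–44: 10411 * 0.959 = 9984
45–59: 5370 * 0.942 = 5059
60–74: 15637 * 0.939 = 14683
75–89: 17559 * 0.936 = 16435
90+: 17410 * 0.951 + 20628 * 0.48 = 16557 + 9901 = 26458
Giving 7859 / 10631 / 9984 / 5059 / 14683 / 16435 / 26458.
Period 3:
Births: 10631 * 0.499 = 5305 ; 9984 * 0.496 = 4952 → 10257
15–29: 7859 * 0.964 = 7576
30–44: 10631 * 0.959 = 10195
45–59: 9984 * 0.942 = 9405
60–74: 5059 * 0.939 = 4750
75–89: 14683 * 0.936 = 13743
90+: 16435 * 0.951 + 26458 * 0.48 = 15630 + 12700 = 28330
Giving 10257 / 7576 / 10195 / 9405 / 4750 / 13743 / 28330.
Scenario B total after 3 periods: 84256
Difference B − A = 84256 − 83405 = 851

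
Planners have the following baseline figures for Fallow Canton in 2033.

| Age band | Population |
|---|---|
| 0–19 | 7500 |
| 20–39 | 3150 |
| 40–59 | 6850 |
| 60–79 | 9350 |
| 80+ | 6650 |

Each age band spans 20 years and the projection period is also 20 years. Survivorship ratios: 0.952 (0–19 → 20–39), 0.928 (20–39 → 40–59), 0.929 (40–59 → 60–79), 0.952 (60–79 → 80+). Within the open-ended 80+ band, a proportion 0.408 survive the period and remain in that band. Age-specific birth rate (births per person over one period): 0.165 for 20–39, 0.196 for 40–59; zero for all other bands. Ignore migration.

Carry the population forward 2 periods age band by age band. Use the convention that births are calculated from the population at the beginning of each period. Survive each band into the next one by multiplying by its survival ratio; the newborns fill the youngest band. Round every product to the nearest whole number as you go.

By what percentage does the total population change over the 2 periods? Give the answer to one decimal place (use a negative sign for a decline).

[period 1]
Births: 3150 × 0.165 = 520, 6850 × 0.196 = 1343 → total 1863
20–39: 7500 × 0.952 = 7140
40–59: 3150 × 0.928 = 2923
60–79: 6850 × 0.929 = 6364
80+: 9350 × 0.952 + 6650 × 0.408 = 8901 + 2713 = 11614
Giving 1863 / 7140 / 2923 / 6364 / 11614.
[period 2]
Births: 7140 × 0.165 = 1178, 2923 × 0.196 = 573 → total 1751
20–39: 1863 × 0.952 = 1774
40–59: 7140 × 0.928 = 6626
60–79: 2923 × 0.929 = 2715
80+: 6364 × 0.952 + 11614 × 0.408 = 6059 + 4739 = 10798
Giving 1751 / 1774 / 6626 / 2715 / 10798.
Total: 33500 → 23664; change = -9836; percentage change = -29.4%

-29.4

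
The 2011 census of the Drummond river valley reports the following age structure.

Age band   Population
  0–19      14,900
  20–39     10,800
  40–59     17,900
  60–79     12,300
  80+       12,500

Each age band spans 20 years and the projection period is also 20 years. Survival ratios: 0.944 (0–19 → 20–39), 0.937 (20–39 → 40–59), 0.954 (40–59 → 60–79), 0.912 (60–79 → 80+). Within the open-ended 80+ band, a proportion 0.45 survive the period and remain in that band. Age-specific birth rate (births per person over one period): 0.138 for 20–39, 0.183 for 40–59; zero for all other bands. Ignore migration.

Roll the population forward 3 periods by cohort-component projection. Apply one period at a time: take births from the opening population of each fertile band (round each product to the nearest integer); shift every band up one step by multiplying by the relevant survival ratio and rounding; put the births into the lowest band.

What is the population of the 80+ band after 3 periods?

19223

Period 1.
Births: 10800 × 0.138 = 1490, 17900 × 0.183 = 3276 ⇒ total 4766
20–39: 14900 × 0.944 = 14066
40–59: 10800 × 0.937 = 10120
60–79: 17900 × 0.954 = 17077
80+: 12300 × 0.912 + 12500 × 0.45 = 11218 + 5625 = 16843
→ [4766, 14066, 10120, 17077, 16843]
Period 2.
Births: 14066 × 0.138 = 1941, 10120 × 0.183 = 1852 ⇒ total 3793
20–39: 4766 × 0.944 = 4499
40–59: 14066 × 0.937 = 13180
60–79: 10120 × 0.954 = 9654
80+: 17077 × 0.912 + 16843 × 0.45 = 15574 + 7579 = 23153
→ [3793, 4499, 13180, 9654, 23153]
Period 3.
Births: 4499 × 0.138 = 621, 13180 × 0.183 = 2412 ⇒ total 3033
20–39: 3793 × 0.944 = 3581
40–59: 4499 × 0.937 = 4216
60–79: 13180 × 0.954 = 12574
80+: 9654 × 0.912 + 23153 × 0.45 = 8804 + 10419 = 19223
→ [3033, 3581, 4216, 12574, 19223]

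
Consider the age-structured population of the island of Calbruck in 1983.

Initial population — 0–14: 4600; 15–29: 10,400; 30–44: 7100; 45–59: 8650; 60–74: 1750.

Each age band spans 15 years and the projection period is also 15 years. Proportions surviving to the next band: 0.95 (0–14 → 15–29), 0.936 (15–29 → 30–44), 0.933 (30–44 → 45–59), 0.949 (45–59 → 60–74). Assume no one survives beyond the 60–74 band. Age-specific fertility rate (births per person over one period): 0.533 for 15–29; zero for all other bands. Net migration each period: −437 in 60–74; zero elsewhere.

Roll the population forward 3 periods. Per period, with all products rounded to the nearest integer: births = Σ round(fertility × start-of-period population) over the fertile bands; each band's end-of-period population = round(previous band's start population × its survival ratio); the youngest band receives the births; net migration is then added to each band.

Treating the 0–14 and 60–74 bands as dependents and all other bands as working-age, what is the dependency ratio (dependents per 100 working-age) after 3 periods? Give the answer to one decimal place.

100.3

— Period 1 —
Births: 10400 × 0.533 = 5543
15–29: 4600 × 0.95 = 4370
30–44: 10400 × 0.936 = 9734
45–59: 7100 × 0.933 = 6624
60–74: 8650 × 0.949 = 8209
Net migration: 60–74 − 437 → 7772
Giving 5543 / 4370 / 9734 / 6624 / 7772.
— Period 2 —
Births: 4370 × 0.533 = 2329
15–29: 5543 × 0.95 = 5266
30–44: 4370 × 0.936 = 4090
45–59: 9734 × 0.933 = 9082
60–74: 6624 × 0.949 = 6286
Net migration: 60–74 − 437 → 5849
Giving 2329 / 5266 / 4090 / 9082 / 5849.
— Period 3 —
Births: 5266 × 0.533 = 2807
15–29: 2329 × 0.95 = 2213
30–44: 5266 × 0.936 = 4929
45–59: 4090 × 0.933 = 3816
60–74: 9082 × 0.949 = 8619
Net migration: 60–74 − 437 → 8182
Giving 2807 / 2213 / 4929 / 3816 / 8182.
Dependents (band 0–14 + band 60–74) = 2807 + 8182 = 10989; working-age = 10958; ratio = 10989/10958 × 100 = 100.3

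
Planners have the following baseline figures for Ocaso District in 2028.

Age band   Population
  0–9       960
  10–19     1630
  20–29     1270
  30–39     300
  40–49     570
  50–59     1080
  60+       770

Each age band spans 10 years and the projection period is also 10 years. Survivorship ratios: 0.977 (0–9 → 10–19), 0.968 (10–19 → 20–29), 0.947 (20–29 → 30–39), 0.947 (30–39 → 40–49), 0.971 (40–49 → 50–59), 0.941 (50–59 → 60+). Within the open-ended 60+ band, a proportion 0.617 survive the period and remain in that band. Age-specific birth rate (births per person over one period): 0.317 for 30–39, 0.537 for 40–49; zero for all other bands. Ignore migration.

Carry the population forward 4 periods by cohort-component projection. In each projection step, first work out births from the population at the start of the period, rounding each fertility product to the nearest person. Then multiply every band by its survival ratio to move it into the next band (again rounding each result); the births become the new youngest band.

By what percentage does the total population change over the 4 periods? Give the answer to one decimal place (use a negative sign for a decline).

4.8

After projecting period 1:
Births: 300 × 0.317 = 95 ; 570 × 0.537 = 306 → 401
10–19: 960 × 0.977 = 938
20–29: 1630 × 0.968 = 1578
30–39: 1270 × 0.947 = 1203
40–49: 300 × 0.947 = 284
50–59: 570 × 0.971 = 553
60+: 1080 × 0.941 + 770 × 0.617 = 1016 + 475 = 1491
→ [401, 938, 1578, 1203, 284, 553, 1491]
After projecting period 2:
Births: 1203 × 0.317 = 381 ; 284 × 0.537 = 153 → 534
10–19: 401 × 0.977 = 392
20–29: 938 × 0.968 = 908
30–39: 1578 × 0.947 = 1494
40–49: 1203 × 0.947 = 1139
50–59: 284 × 0.971 = 276
60+: 553 × 0.941 + 1491 × 0.617 = 520 + 920 = 1440
→ [534, 392, 908, 1494, 1139, 276, 1440]
After projecting period 3:
Births: 1494 × 0.317 = 474 ; 1139 × 0.537 = 612 → 1086
10–19: 534 × 0.977 = 522
20–29: 392 × 0.968 = 379
30–39: 908 × 0.947 = 860
40–49: 1494 × 0.947 = 1415
50–59: 1139 × 0.971 = 1106
60+: 276 × 0.941 + 1440 × 0.617 = 260 + 888 = 1148
→ [1086, 522, 379, 860, 1415, 1106, 1148]
After projecting period 4:
Births: 860 × 0.317 = 273 ; 1415 × 0.537 = 760 → 1033
10–19: 1086 × 0.977 = 1061
20–29: 522 × 0.968 = 505
30–39: 379 × 0.947 = 359
40–49: 860 × 0.947 = 814
50–59: 1415 × 0.971 = 1374
60+: 1106 × 0.941 + 1148 × 0.617 = 1041 + 708 = 1749
→ [1033, 1061, 505, 359, 814, 1374, 1749]
Total: 6580 → 6895; change = 315; percentage change = 4.8%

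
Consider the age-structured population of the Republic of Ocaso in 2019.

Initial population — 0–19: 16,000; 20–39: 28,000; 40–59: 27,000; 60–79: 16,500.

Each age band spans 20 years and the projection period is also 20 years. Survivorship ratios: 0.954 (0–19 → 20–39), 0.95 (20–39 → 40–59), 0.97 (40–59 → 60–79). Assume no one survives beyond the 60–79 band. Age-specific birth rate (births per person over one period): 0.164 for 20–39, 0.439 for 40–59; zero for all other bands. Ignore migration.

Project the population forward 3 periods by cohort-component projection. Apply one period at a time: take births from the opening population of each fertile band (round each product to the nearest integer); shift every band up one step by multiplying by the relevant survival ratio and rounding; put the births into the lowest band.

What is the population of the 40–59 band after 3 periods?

After projecting period 1:
Births: 28000 * 0.164 = 4592  |  27000 * 0.439 = 11853 → total 16445
20–39: 16000 * 0.954 = 15264
40–59: 28000 * 0.95 = 26600
60–79: 27000 * 0.97 = 26190
End of period: [16445, 15264, 26600, 26190]
After projecting period 2:
Births: 15264 * 0.164 = 2503  |  26600 * 0.439 = 11677 → total 14180
20–39: 16445 * 0.954 = 15689
40–59: 15264 * 0.95 = 14501
60–79: 26600 * 0.97 = 25802
End of period: [14180, 15689, 14501, 25802]
After projecting period 3:
Births: 15689 * 0.164 = 2573  |  14501 * 0.439 = 6366 → total 8939
20–39: 14180 * 0.954 = 13528
40–59: 15689 * 0.95 = 14905
60–79: 14501 * 0.97 = 14066
End of period: [8939, 13528, 14905, 14066]

14905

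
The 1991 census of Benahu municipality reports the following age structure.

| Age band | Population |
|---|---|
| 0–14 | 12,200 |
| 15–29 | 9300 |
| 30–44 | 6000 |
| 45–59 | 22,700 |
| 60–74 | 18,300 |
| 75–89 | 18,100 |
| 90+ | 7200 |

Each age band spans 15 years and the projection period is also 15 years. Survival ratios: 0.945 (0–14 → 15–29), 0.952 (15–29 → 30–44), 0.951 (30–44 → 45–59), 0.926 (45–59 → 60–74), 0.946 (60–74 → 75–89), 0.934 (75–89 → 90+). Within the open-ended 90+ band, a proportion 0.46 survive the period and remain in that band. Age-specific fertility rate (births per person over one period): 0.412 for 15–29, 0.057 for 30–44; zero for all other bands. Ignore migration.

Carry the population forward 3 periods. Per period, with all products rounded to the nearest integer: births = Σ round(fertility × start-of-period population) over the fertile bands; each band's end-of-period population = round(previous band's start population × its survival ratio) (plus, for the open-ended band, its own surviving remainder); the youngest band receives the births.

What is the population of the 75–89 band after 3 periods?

After projecting period 1:
Births: 9300 * 0.412 = 3832 ; 6000 * 0.057 = 342 — total 4174
15–29: 12200 * 0.945 = 11529
30–44: 9300 * 0.952 = 8854
45–59: 6000 * 0.951 = 5706
60–74: 22700 * 0.926 = 21020
75–89: 18300 * 0.946 = 17312
90+: 18100 * 0.934 + 7200 * 0.46 = 16905 + 3312 = 20217
Population now: 0–14=4174, 15–29=11529, 30–44=8854, 45–59=5706, 60–74=21020, 75–89=17312, 90+=20217
After projecting period 2:
Births: 11529 * 0.412 = 4750 ; 8854 * 0.057 = 505 — total 5255
15–29: 4174 * 0.945 = 3944
30–44: 11529 * 0.952 = 10976
45–59: 8854 * 0.951 = 8420
60–74: 5706 * 0.926 = 5284
75–89: 21020 * 0.946 = 19885
90+: 17312 * 0.934 + 20217 * 0.46 = 16169 + 9300 = 25469
Population now: 0–14=5255, 15–29=3944, 30–44=10976, 45–59=8420, 60–74=5284, 75–89=19885, 90+=25469
After projecting period 3:
Births: 3944 * 0.412 = 1625 ; 10976 * 0.057 = 626 — total 2251
15–29: 5255 * 0.945 = 4966
30–44: 3944 * 0.952 = 3755
45–59: 10976 * 0.951 = 10438
60–74: 8420 * 0.926 = 7797
75–89: 5284 * 0.946 = 4999
90+: 19885 * 0.934 + 25469 * 0.46 = 18573 + 11716 = 30289
Population now: 0–14=2251, 15–29=4966, 30–44=3755, 45–59=10438, 60–74=7797, 75–89=4999, 90+=30289

4999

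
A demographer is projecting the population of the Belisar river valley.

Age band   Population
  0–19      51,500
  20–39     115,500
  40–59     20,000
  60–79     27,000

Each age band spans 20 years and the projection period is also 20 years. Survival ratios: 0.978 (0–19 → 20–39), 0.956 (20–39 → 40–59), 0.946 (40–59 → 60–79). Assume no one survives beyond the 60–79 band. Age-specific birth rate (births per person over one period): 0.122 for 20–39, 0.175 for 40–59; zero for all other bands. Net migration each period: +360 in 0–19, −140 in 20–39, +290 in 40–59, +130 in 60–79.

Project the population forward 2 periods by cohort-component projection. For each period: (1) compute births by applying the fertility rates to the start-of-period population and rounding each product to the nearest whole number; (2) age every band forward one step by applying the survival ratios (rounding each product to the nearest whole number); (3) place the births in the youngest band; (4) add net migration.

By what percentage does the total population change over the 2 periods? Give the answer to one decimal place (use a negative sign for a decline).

(Groups numbered youngest = 1 to oldest = 4.)
[period 1]
Births: 115500 × 0.122 = 14091 ; 20000 × 0.175 = 3500 → 17591
Group 2: 51500 × 0.978 = 50367
Group 3: 115500 × 0.956 = 110418
Group 4: 20000 × 0.946 = 18920
Net migration: Group 1 + 360 → 17951; Group 2 − 140 → 50227; Group 3 + 290 → 110708; Group 4 + 130 → 19050
Giving 17951 / 50227 / 110708 / 19050.
[period 2]
Births: 50227 × 0.122 = 6128 ; 110708 × 0.175 = 19374 → 25502
Group 2: 17951 × 0.978 = 17556
Group 3: 50227 × 0.956 = 48017
Group 4: 110708 × 0.946 = 104730
Net migration: Group 1 + 360 → 25862; Group 2 − 140 → 17416; Group 3 + 290 → 48307; Group 4 + 130 → 104860
Giving 25862 / 17416 / 48307 / 104860.
Total: 214000 → 196445; change = -17555; percentage change = -8.2%

-8.2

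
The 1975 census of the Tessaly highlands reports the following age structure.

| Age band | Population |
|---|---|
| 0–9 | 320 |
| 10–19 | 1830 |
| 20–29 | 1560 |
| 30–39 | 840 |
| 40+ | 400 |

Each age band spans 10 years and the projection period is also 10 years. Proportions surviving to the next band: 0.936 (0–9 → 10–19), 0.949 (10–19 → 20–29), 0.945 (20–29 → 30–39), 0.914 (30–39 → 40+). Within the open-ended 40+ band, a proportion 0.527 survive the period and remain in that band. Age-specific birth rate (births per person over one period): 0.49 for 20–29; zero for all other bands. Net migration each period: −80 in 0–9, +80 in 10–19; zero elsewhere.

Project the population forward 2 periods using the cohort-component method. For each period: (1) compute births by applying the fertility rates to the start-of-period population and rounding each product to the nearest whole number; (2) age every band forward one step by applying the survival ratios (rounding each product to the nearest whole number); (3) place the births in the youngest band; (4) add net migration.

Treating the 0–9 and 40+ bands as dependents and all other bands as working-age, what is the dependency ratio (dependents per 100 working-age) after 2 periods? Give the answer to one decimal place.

Call the bands 1 to 5, youngest first.
Period 1.
Births: 1560 × 0.49 = 764
Band 2: 320 × 0.936 = 300
Band 3: 1830 × 0.949 = 1737
Band 4: 1560 × 0.945 = 1474
Band 5: 840 × 0.914 + 400 × 0.527 = 768 + 211 = 979
Net migration: Band 1 − 80 → 684; Band 2 + 80 → 380
Population now: 0–9=684, 10–19=380, 20–29=1737, 30–39=1474, 40+=979
Period 2.
Births: 1737 × 0.49 = 851
Band 2: 684 × 0.936 = 640
Band 3: 380 × 0.949 = 361
Band 4: 1737 × 0.945 = 1641
Band 5: 1474 × 0.914 + 979 × 0.527 = 1347 + 516 = 1863
Net migration: Band 1 − 80 → 771; Band 2 + 80 → 720
Population now: 0–9=771, 10–19=720, 20–29=361, 30–39=1641, 40+=1863
Dependents (band 0–9 + band 40+) = 771 + 1863 = 2634; working-age = 2722; ratio = 2634/2722 × 100 = 96.8

96.8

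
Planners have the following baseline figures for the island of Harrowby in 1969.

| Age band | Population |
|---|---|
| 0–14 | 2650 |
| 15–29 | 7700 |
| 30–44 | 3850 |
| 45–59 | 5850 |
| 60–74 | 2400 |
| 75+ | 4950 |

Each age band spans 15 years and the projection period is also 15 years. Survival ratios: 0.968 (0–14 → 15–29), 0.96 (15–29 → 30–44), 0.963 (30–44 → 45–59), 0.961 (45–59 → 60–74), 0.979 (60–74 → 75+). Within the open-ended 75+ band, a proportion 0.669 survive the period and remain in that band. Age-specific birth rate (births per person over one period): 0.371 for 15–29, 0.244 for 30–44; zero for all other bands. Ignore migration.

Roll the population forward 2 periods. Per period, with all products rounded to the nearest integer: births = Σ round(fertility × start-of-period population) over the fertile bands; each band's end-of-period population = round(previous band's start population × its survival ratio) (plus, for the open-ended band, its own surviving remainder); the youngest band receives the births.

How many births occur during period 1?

Numbering the groups 1..6 from youngest to oldest:
[period 1]
Births: 7700 × 0.371 = 2857  |  3850 × 0.244 = 939 — total 3796
Group 2: 2650 × 0.968 = 2565
Group 3: 7700 × 0.96 = 7392
Group 4: 3850 × 0.963 = 3708
Group 5: 5850 × 0.961 = 5622
Group 6: 2400 × 0.979 + 4950 × 0.669 = 2350 + 3312 = 5662
Population now: 0–14=3796, 15–29=2565, 30–44=7392, 45–59=3708, 60–74=5622, 75+=5662

3796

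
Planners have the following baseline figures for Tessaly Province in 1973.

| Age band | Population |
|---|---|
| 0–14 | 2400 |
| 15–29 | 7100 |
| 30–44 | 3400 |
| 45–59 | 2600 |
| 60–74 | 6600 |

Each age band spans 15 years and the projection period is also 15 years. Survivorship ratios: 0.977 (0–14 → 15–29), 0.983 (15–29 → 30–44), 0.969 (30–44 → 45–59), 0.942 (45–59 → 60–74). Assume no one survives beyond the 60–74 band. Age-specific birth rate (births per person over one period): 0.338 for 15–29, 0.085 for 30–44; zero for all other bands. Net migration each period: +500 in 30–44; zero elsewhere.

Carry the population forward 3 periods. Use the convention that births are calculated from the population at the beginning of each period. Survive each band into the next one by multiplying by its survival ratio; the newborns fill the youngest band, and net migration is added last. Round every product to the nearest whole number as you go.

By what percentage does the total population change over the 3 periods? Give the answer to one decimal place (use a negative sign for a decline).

-31.5

[period 1]
Births: 7100 * 0.338 = 2400  |  3400 * 0.085 = 289 → total 2689
15–29: 2400 * 0.977 = 2345
30–44: 7100 * 0.983 = 6979
45–59: 3400 * 0.969 = 3295
60–74: 2600 * 0.942 = 2449
Net migration: 30–44 + 500 → 7479
→ [2689, 2345, 7479, 3295, 2449]
[period 2]
Births: 2345 * 0.338 = 793  |  7479 * 0.085 = 636 → total 1429
15–29: 2689 * 0.977 = 2627
30–44: 2345 * 0.983 = 2305
45–59: 7479 * 0.969 = 7247
60–74: 3295 * 0.942 = 3104
Net migration: 30–44 + 500 → 2805
→ [1429, 2627, 2805, 7247, 3104]
[period 3]
Births: 2627 * 0.338 = 888  |  2805 * 0.085 = 238 → total 1126
15–29: 1429 * 0.977 = 1396
30–44: 2627 * 0.983 = 2582
45–59: 2805 * 0.969 = 2718
60–74: 7247 * 0.942 = 6827
Net migration: 30–44 + 500 → 3082
→ [1126, 1396, 3082, 2718, 6827]
Total: 22100 → 15149; change = -6951; percentage change = -31.5%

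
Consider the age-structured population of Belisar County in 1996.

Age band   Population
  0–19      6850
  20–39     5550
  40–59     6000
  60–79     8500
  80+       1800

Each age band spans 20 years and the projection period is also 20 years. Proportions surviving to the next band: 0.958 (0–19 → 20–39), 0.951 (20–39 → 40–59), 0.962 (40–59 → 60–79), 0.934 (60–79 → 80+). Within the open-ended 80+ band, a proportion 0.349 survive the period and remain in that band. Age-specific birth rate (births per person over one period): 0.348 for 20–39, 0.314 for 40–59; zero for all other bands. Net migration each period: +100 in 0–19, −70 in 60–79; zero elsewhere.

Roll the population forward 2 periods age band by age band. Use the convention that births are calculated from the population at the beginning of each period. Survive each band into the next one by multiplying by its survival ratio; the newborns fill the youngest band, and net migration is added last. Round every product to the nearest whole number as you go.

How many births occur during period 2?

3941

After projecting period 1:
Births: 5550 × 0.348 = 1931, 6000 × 0.314 = 1884 → 3815
20–39: 6850 × 0.958 = 6562
40–59: 5550 × 0.951 = 5278
60–79: 6000 × 0.962 = 5772
80+: 8500 × 0.934 + 1800 × 0.349 = 7939 + 628 = 8567
Net migration: 0–19 + 100 → 3915; 60–79 − 70 → 5702
End of period: [3915, 6562, 5278, 5702, 8567]
After projecting period 2:
Births: 6562 × 0.348 = 2284, 5278 × 0.314 = 1657 → 3941
20–39: 3915 × 0.958 = 3751
40–59: 6562 × 0.951 = 6240
60–79: 5278 × 0.962 = 5077
80+: 5702 × 0.934 + 8567 × 0.349 = 5326 + 2990 = 8316
Net migration: 0–19 + 100 → 4041; 60–79 − 70 → 5007
End of period: [4041, 3751, 6240, 5007, 8316]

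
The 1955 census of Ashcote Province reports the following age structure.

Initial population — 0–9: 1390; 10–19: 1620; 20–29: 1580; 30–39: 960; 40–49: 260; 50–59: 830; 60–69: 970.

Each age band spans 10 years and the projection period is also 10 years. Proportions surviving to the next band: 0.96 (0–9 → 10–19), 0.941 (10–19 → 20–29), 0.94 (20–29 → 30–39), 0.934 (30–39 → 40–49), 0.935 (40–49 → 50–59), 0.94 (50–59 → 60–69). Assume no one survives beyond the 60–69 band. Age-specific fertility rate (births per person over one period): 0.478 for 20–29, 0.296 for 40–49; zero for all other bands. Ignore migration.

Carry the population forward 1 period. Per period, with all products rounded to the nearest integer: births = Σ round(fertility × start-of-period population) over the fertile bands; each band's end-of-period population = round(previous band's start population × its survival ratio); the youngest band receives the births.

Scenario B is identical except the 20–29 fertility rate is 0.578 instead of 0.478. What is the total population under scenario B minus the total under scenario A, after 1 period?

— Period 1 —
Births: 1580 * 0.478 = 755, 260 * 0.296 = 77 → total 832
10–19: 1390 * 0.96 = 1334
20–29: 1620 * 0.941 = 1524
30–39: 1580 * 0.94 = 1485
40–49: 960 * 0.934 = 897
50–59: 260 * 0.935 = 243
60–69: 830 * 0.94 = 780
Population now: 0–9=832, 10–19=1334, 20–29=1524, 30–39=1485, 40–49=897, 50–59=243, 60–69=780
Scenario A total after 1 period: 7095
Scenario B projection —
— Period 1 —
Births: 1580 * 0.578 = 913, 260 * 0.296 = 77 → total 990
10–19: 1390 * 0.96 = 1334
20–29: 1620 * 0.941 = 1524
30–39: 1580 * 0.94 = 1485
40–49: 960 * 0.934 = 897
50–59: 260 * 0.935 = 243
60–69: 830 * 0.94 = 780
Population now: 0–9=990, 10–19=1334, 20–29=1524, 30–39=1485, 40–49=897, 50–59=243, 60–69=780
Scenario B total after 1 period: 7253
Difference B − A = 7253 − 7095 = 158

158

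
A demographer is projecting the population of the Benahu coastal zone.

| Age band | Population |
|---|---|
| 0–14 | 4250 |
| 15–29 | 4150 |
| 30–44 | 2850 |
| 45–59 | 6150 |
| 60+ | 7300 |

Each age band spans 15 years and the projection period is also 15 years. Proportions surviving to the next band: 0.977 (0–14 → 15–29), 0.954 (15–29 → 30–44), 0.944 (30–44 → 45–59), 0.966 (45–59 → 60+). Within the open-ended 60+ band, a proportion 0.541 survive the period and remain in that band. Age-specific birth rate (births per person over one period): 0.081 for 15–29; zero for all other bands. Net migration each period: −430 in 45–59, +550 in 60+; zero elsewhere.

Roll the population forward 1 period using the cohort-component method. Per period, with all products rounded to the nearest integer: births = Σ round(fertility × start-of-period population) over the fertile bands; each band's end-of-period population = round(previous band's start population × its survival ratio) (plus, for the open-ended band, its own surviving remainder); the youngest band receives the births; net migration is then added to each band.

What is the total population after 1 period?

Let group 1 be 0–14 through group 5 = 60+.
— Period 1 —
Births: 4150 * 0.081 = 336
Group 2: 4250 * 0.977 = 4152
Group 3: 4150 * 0.954 = 3959
Group 4: 2850 * 0.944 = 2690
Group 5: 6150 * 0.966 + 7300 * 0.541 = 5941 + 3949 = 9890
Net migration: Group 4 − 430 → 2260; Group 5 + 550 → 10440
Giving 336 / 4152 / 3959 / 2260 / 10440.
Total after period 1: 336 + 4152 + 3959 + 2260 + 10440 = 21147

21147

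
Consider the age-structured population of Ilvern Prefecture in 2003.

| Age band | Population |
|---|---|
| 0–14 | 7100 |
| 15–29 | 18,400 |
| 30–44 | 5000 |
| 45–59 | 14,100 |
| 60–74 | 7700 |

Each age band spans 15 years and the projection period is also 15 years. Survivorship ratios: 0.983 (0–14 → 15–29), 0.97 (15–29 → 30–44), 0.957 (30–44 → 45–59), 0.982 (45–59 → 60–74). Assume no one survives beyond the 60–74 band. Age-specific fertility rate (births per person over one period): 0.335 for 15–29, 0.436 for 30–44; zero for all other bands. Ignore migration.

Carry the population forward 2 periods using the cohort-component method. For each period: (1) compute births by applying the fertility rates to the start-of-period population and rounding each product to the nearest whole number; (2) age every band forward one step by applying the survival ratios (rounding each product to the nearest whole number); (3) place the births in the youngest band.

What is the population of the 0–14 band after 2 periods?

10120

Period 1:
Births: 18400 × 0.335 = 6164  |  5000 × 0.436 = 2180 → total 8344
15–29: 7100 × 0.983 = 6979
30–44: 18400 × 0.97 = 17848
45–59: 5000 × 0.957 = 4785
60–74: 14100 × 0.982 = 13846
End of period: [8344, 6979, 17848, 4785, 13846]
Period 2:
Births: 6979 × 0.335 = 2338  |  17848 × 0.436 = 7782 → total 10120
15–29: 8344 × 0.983 = 8202
30–44: 6979 × 0.97 = 6770
45–59: 17848 × 0.957 = 17081
60–74: 4785 × 0.982 = 4699
End of period: [10120, 8202, 6770, 17081, 4699]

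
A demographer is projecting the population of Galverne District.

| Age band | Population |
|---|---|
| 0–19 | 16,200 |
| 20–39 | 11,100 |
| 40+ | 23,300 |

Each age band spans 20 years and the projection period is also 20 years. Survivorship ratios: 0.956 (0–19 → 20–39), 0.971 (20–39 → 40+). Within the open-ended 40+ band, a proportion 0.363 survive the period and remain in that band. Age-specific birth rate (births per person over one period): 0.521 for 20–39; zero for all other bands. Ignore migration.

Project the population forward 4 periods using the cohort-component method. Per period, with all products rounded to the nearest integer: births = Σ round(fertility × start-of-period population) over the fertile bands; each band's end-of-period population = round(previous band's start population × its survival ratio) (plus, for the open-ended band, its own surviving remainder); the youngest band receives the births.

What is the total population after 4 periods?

19114

Numbering the bands 1..3 from youngest to oldest:
— Period 1 —
Births: 11100 * 0.521 = 5783
Band 2: 16200 * 0.956 = 15487
Band 3: 11100 * 0.971 + 23300 * 0.363 = 10778 + 8458 = 19236
Population now: 0–19=5783, 20–39=15487, 40+=19236
— Period 2 —
Births: 15487 * 0.521 = 8069
Band 2: 5783 * 0.956 = 5529
Band 3: 15487 * 0.971 + 19236 * 0.363 = 15038 + 6983 = 22021
Population now: 0–19=8069, 20–39=5529, 40+=22021
— Period 3 —
Births: 5529 * 0.521 = 2881
Band 2: 8069 * 0.956 = 7714
Band 3: 5529 * 0.971 + 22021 * 0.363 = 5369 + 7994 = 13363
Population now: 0–19=2881, 20–39=7714, 40+=13363
— Period 4 —
Births: 7714 * 0.521 = 4019
Band 2: 2881 * 0.956 = 2754
Band 3: 7714 * 0.971 + 13363 * 0.363 = 7490 + 4851 = 12341
Population now: 0–19=4019, 20–39=2754, 40+=12341
Total after period 4: 4019 + 2754 + 12341 = 19114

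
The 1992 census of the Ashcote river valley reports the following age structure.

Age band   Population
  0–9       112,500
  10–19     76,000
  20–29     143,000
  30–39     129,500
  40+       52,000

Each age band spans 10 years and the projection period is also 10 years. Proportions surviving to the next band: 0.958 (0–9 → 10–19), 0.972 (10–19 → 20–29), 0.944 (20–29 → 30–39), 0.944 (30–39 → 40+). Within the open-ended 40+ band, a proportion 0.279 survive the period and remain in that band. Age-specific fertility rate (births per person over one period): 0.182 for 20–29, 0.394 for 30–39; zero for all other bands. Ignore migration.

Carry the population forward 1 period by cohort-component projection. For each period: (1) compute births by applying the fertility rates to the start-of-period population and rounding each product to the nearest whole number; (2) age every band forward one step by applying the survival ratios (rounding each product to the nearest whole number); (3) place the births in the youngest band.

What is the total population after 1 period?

Let band 1 be 0–9 through band 5 = 40+.
[period 1]
Births: 143000 × 0.182 = 26026  |  129500 × 0.394 = 51023 → 77049
Band 2: 112500 × 0.958 = 107775
Band 3: 76000 × 0.972 = 73872
Band 4: 143000 × 0.944 = 134992
Band 5: 129500 × 0.944 + 52000 × 0.279 = 122248 + 14508 = 136756
End of period: [77049, 107775, 73872, 134992, 136756]
Total after period 1: 77049 + 107775 + 73872 + 134992 + 136756 = 530444

530444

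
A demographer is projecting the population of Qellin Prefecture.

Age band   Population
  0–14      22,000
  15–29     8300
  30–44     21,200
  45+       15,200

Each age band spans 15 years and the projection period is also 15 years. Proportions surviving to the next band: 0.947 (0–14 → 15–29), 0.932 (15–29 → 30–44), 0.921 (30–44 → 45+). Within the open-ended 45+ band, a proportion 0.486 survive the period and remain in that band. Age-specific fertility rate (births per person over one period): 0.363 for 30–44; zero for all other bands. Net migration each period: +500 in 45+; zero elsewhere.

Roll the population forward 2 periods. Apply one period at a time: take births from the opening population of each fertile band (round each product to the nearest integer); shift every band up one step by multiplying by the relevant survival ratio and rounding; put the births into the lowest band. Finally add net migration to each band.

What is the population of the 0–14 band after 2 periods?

Let group 1 be 0–14 through group 4 = 45+.
After projecting period 1:
Births: 21200 × 0.363 = 7696
Group 2: 22000 × 0.947 = 20834
Group 3: 8300 × 0.932 = 7736
Group 4: 21200 × 0.921 + 15200 × 0.486 = 19525 + 7387 = 26912
Net migration: Group 4 + 500 → 27412
Population now: 0–14=7696, 15–29=20834, 30–44=7736, 45+=27412
After projecting period 2:
Births: 7736 × 0.363 = 2808
Group 2: 7696 × 0.947 = 7288
Group 3: 20834 × 0.932 = 19417
Group 4: 7736 × 0.921 + 27412 × 0.486 = 7125 + 13322 = 20447
Net migration: Group 4 + 500 → 20947
Population now: 0–14=2808, 15–29=7288, 30–44=19417, 45+=20947

2808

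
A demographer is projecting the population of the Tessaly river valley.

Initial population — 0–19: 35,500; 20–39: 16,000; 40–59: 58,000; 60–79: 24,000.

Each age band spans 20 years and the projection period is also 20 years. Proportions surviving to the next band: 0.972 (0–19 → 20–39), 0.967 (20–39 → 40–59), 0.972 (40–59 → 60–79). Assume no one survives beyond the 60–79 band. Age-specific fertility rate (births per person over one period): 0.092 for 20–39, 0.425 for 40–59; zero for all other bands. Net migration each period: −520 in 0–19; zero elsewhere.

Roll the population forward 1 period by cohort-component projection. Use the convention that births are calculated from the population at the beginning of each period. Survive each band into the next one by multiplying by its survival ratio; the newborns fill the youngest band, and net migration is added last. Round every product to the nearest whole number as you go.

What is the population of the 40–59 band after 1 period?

Let band 1 be 0–19 through band 4 = 60–79.
[period 1]
Births: 16000 × 0.092 = 1472  |  58000 × 0.425 = 24650 → total 26122
Band 2: 35500 × 0.972 = 34506
Band 3: 16000 × 0.967 = 15472
Band 4: 58000 × 0.972 = 56376
Net migration: Band 1 − 520 → 25602
End of period: [25602, 34506, 15472, 56376]

15472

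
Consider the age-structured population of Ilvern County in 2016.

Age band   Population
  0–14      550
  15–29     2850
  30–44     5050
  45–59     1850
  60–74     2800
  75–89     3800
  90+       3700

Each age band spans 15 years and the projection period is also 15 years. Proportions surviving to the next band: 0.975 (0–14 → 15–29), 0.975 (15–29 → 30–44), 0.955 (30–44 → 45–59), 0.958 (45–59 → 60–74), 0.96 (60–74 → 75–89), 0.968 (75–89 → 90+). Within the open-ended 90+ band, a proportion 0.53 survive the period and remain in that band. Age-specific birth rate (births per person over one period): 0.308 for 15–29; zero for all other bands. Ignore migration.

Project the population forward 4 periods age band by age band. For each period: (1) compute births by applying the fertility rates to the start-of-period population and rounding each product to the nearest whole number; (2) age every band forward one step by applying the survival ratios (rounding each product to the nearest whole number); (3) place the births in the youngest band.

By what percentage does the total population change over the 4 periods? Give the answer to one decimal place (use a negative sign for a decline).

Let group 1 be 0–14 through group 7 = 90+.
After projecting period 1:
Births: 2850 * 0.308 = 878
Group 2: 550 * 0.975 = 536
Group 3: 2850 * 0.975 = 2779
Group 4: 5050 * 0.955 = 4823
Group 5: 1850 * 0.958 = 1772
Group 6: 2800 * 0.96 = 2688
Group 7: 3800 * 0.968 + 3700 * 0.53 = 3678 + 1961 = 5639
End of period: [878, 536, 2779, 4823, 1772, 2688, 5639]
After projecting period 2:
Births: 536 * 0.308 = 165
Group 2: 878 * 0.975 = 856
Group 3: 536 * 0.975 = 523
Group 4: 2779 * 0.955 = 2654
Group 5: 4823 * 0.958 = 4620
Group 6: 1772 * 0.96 = 1701
Group 7: 2688 * 0.968 + 5639 * 0.53 = 2602 + 2989 = 5591
End of period: [165, 856, 523, 2654, 4620, 1701, 5591]
After projecting period 3:
Births: 856 * 0.308 = 264
Group 2: 165 * 0.975 = 161
Group 3: 856 * 0.975 = 835
Group 4: 523 * 0.955 = 499
Group 5: 2654 * 0.958 = 2543
Group 6: 4620 * 0.96 = 4435
Group 7: 1701 * 0.968 + 5591 * 0.53 = 1647 + 2963 = 4610
End of period: [264, 161, 835, 499, 2543, 4435, 4610]
After projecting period 4:
Births: 161 * 0.308 = 50
Group 2: 264 * 0.975 = 257
Group 3: 161 * 0.975 = 157
Group 4: 835 * 0.955 = 797
Group 5: 499 * 0.958 = 478
Group 6: 2543 * 0.96 = 2441
Group 7: 4435 * 0.968 + 4610 * 0.53 = 4293 + 2443 = 6736
End of period: [50, 257, 157, 797, 478, 2441, 6736]
Total: 20600 → 10916; change = -9684; percentage change = -47.0%

-47.0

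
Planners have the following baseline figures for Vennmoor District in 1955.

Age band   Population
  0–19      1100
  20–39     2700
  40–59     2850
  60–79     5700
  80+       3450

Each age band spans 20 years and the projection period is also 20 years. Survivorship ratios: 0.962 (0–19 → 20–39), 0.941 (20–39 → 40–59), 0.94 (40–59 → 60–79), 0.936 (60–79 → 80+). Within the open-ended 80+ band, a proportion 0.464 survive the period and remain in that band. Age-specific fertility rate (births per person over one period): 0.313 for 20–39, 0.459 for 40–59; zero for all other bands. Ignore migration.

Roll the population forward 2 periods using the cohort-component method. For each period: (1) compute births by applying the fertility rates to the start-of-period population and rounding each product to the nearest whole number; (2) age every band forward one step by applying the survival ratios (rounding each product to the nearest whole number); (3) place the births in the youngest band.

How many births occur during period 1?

Numbering the groups 1..5 from youngest to oldest:
Period 1.
Births: 2700 × 0.313 = 845 ; 2850 × 0.459 = 1308 → 2153
Group 2: 1100 × 0.962 = 1058
Group 3: 2700 × 0.941 = 2541
Group 4: 2850 × 0.94 = 2679
Group 5: 5700 × 0.936 + 3450 × 0.464 = 5335 + 1601 = 6936
End of period: [2153, 1058, 2541, 2679, 6936]

2153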